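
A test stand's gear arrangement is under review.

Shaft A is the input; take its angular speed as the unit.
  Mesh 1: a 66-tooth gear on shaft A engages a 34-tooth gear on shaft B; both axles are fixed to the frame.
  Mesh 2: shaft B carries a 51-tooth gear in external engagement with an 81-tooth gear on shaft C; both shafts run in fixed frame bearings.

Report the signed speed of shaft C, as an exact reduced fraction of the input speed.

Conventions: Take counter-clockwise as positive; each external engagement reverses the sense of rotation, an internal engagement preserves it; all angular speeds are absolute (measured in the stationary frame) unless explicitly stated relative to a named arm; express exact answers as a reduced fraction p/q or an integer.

11/9

2-mesh fixed-axis compound train (all bearings frame-fixed)
mesh 1 [66T→34T]: |ω|/ω_in = 1×66/34 = 33/17, sense flips to −
mesh 2 [51T→81T]: |ω|/ω_in = (33/17)×51/81 = 11/9, sense flips to +
signed output speed (× input speed) = 11/9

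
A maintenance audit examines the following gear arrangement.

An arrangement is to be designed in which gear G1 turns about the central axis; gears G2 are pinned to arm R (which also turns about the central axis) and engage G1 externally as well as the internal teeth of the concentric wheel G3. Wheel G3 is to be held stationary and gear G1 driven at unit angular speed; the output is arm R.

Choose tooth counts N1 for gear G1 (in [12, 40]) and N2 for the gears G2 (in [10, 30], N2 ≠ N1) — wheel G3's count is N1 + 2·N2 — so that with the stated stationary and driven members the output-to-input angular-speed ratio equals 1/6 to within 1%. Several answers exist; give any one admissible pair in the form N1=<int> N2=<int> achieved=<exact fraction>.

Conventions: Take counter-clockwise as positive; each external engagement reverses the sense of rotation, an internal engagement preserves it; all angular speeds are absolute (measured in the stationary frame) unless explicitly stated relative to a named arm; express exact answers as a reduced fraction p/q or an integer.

design class (target 1/6): planetary set
Willis with ω_ring = 0: ω_arm/ω_sun = N1/(N1+N3); set equal to 1/6  ⇒  N3/N1 = 1/(1/6) − 1 = 5
N3 = N1 + 2·N2  ⇒  N2/N1 = (N3/N1 − 1)/2 = (5 − 1)/2 = 2
smallest multiple with N1 ≥ 12 and N2 ≥ 10: k = 12  ⇒  N1 = 12·1 = 12, N2 = 12·2 = 24 (N1 ≤ 40, N2 ≤ 30, N2 ≠ N1 ✓), N3 = 12 + 2·24 = 60
check: N1/(N1+N3) with N1 = 12, N3 = 60 gives 1/6; |achieved − target| = 0 ≤ 1/600 ✓

N1=12 N2=24 achieved=1/6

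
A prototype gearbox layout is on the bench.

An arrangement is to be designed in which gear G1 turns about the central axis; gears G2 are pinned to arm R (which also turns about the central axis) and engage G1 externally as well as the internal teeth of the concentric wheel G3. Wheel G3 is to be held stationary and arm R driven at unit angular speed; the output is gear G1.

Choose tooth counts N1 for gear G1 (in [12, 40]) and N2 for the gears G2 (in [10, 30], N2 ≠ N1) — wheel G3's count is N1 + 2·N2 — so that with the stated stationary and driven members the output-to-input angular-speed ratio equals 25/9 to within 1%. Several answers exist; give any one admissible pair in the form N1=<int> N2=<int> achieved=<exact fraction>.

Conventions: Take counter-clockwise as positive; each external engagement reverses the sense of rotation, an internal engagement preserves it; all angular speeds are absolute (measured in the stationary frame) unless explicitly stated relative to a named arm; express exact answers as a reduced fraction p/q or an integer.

class = planetary set [ratio 25/9 wanted; Willis about the carrier]
Willis with ω_ring = 0: ω_sun/ω_arm = (N1+N3)/N1; set equal to 25/9  ⇒  N3/N1 = 25/9 − 1 = 16/9
N3 = N1 + 2·N2  ⇒  N2/N1 = (N3/N1 − 1)/2 = (16/9 − 1)/2 = 7/18
smallest multiple with N1 ≥ 12 and N2 ≥ 10: k = 2  ⇒  N1 = 2·18 = 36, N2 = 2·7 = 14 (N1 ≤ 40, N2 ≤ 30, N2 ≠ N1 ✓), N3 = 36 + 2·14 = 64
check: (N1+N3)/N1 with N1 = 36, N3 = 64 gives 25/9; |achieved − target| = 0 ≤ 1/36 ✓

N1=36 N2=14 achieved=25/9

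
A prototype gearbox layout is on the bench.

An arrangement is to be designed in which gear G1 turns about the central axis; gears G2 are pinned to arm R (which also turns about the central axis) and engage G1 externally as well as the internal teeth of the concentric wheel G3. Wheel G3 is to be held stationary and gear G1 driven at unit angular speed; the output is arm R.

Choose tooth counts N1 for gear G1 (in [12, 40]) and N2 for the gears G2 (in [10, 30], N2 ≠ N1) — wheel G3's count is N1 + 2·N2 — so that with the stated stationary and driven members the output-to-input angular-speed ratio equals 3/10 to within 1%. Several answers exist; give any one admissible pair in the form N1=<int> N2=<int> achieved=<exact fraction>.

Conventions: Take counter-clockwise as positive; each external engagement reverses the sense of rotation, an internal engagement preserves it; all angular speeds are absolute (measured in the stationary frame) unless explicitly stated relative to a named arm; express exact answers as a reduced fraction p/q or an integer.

planetary set to be sized for 3/10 (Willis relation)
Willis with ω_ring = 0: ω_arm/ω_sun = N1/(N1+N3); set equal to 3/10  ⇒  N3/N1 = 1/(3/10) − 1 = 7/3
N3 = N1 + 2·N2  ⇒  N2/N1 = (N3/N1 − 1)/2 = (7/3 − 1)/2 = 2/3
smallest multiple with N1 ≥ 12 and N2 ≥ 10: k = 5  ⇒  N1 = 5·3 = 15, N2 = 5·2 = 10 (N1 ≤ 40, N2 ≤ 30, N2 ≠ N1 ✓), N3 = 15 + 2·10 = 35
check: N1/(N1+N3) with N1 = 15, N3 = 35 gives 3/10; |achieved − target| = 0 ≤ 3/1000 ✓

N1=15 N2=10 achieved=3/10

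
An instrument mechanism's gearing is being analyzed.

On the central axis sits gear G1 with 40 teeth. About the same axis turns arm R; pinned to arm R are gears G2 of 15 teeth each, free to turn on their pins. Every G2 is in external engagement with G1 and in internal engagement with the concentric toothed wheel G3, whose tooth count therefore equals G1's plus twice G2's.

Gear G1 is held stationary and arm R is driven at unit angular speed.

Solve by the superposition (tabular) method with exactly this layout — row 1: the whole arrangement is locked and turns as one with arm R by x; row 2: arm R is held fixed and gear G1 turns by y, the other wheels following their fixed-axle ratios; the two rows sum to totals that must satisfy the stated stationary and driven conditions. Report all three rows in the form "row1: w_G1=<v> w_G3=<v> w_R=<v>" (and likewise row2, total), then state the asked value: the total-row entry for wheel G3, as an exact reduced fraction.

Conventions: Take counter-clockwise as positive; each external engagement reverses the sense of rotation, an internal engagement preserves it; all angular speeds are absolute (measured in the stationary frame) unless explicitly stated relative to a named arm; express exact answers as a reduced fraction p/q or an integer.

row1: w_G1=1 w_G3=1 w_R=1
row2: w_G1=-1 w_G3=4/7 w_R=0
total: w_G1=0 w_G3=11/7 w_R=1
asked value: 11/7

topology: planetary set — G1 40T / G2 15T / G3 70T, arm = carrier (Willis)
row 1: whole set turns with the arm by x
row 2 (arm held, sun turns y): ω_ring = −(40/70)·y, ω_arm = 0
boundary: total ω_sun = x + y = 0 and total ω_arm = x = 1  ⇒  y = -1, x = 1
row 2 ring = −(40/70)·(-1) = 4/7
totals (row 1 + row 2): sun 1 + (-1) = 0, ring 1 + 4/7 = 11/7, arm 1 + 0 = 1
asked cell (total, ring) = 11/7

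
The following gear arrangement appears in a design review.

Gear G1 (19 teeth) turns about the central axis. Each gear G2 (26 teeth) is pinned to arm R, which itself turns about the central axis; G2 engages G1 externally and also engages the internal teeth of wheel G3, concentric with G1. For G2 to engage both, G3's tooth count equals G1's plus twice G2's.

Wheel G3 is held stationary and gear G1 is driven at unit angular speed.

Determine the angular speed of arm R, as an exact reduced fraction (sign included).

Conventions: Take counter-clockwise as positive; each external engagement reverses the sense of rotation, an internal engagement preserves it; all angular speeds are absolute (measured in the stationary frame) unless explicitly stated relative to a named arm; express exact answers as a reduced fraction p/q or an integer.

class = planetary set [G3 = 19+2·26 = 71; Willis about the carrier]
ring teeth: 19 + 2·26 = 71
19(ω_sun−ω_arm) = −71(ω_ring−ω_arm),  ω_ring = 0, ω_sun = 1
19(1−ω_arm) = −71(0−ω_arm)  ⇒  90·ω_arm = 19  ⇒  ω_arm = 19/90
exact speed ratio = 19/90

19/90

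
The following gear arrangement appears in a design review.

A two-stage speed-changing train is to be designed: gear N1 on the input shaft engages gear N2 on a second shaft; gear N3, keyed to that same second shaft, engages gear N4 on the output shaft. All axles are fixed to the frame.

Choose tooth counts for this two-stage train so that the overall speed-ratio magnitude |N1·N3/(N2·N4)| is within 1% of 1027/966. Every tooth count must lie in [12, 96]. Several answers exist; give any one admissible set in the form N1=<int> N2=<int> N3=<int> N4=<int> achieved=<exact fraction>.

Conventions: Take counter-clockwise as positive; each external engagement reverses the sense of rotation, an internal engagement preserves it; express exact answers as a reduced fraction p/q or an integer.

N1=13 N2=14 N3=79 N4=69 achieved=1027/966

2-stage fixed-axis compound train for ratio 1027/966
target = 1027/966 in lowest terms: an exact hit needs N1·N3 = k·1027 and N2·N4 = k·966 for one integer k, every count in [12, 96]; additionally prefer no 1:1 stage (N1 ≠ N2, N3 ≠ N4)
k = 1: N1·N3 = 1027 = 13·79, N2·N4 = 966 = 14·69
achieved = 13·79/(14·69) = 1027/966; |achieved − target| = 0 ≤ 1027/96600 ✓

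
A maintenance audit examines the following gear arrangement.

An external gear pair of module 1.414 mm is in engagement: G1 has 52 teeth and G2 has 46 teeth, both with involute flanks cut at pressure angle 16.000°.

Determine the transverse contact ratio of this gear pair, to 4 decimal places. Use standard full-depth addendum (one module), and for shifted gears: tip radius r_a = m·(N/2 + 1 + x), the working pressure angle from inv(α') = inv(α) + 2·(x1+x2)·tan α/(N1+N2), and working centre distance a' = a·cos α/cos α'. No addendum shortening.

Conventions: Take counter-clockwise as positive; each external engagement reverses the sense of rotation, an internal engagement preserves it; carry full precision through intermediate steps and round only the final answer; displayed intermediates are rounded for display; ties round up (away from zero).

topology: single-mesh involute geometry — m = 1.414, 52T/46T pair
base radii: r_b1 = 35.339825, r_b2 = 31.262153
tip radii: r_a1 = 38.178000, r_a2 = 33.936000
no profile shift: α' = α, a' = a
action lengths: √(r_a1²−r_b1²) = 14.444946, √(r_a2²−r_b2²) = 13.203405
base pitch p_b = π·m·cos α = 4.270128
CR = (14.444946 + 13.203405 − 69.286000·sin 16.00000°)/4.270128 = 2.002408
contact ratio ≈ 2.0024

2.0024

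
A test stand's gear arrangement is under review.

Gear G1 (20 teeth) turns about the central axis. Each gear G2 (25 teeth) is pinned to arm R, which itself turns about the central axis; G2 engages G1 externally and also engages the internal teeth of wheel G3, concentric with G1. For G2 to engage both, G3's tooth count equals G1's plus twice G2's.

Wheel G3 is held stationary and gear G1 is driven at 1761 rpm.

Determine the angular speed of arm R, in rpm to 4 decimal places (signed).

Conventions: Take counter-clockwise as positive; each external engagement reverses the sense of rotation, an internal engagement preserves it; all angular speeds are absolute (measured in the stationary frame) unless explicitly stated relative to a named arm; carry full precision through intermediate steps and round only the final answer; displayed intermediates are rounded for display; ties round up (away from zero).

recognized (axles ride arm R): planetary set, 20/25/70 teeth
normalise by the input: solve with ω_sun = 1, then scale by 1761 rpm
ring teeth: 20 + 2·25 = 70
20(ω_sun−ω_arm) = −70(ω_ring−ω_arm),  ω_ring = 0, ω_sun = 1
20(1−ω_arm) = −70(0−ω_arm)  ⇒  90·ω_arm = 20  ⇒  ω_arm = 2/9
scale: ω_arm = 2/9 × 1761 rpm = +391.3333 rpm

+391.3333 rpm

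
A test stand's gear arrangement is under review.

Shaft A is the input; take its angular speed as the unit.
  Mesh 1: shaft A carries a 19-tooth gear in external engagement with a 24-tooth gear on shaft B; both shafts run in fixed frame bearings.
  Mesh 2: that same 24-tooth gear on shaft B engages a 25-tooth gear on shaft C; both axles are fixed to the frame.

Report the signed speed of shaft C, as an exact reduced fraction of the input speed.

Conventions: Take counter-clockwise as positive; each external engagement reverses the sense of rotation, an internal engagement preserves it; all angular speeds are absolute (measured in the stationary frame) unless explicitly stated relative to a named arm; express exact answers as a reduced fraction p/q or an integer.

2-mesh fixed-axis compound train (all bearings frame-fixed)
mesh 1 [19T→24T]: |ω|/ω_in = 1×19/24 = 19/24, sense flips to −
mesh 2 [24T→25T]: |ω|/ω_in = (19/24)×24/25 = 19/25, sense flips to +
signed output speed (× input speed) = 19/25

19/25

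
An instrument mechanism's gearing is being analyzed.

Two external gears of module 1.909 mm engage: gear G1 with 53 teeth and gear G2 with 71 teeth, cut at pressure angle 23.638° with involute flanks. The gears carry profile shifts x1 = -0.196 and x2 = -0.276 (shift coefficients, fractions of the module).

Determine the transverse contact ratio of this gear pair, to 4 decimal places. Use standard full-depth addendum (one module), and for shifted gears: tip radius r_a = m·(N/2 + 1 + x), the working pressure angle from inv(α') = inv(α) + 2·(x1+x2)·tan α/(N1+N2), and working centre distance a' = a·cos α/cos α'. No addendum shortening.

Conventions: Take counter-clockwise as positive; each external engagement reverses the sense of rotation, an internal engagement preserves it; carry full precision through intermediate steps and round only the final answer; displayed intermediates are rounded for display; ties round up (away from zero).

topology: single-mesh involute geometry — m = 1.909, 53T/71T pair
base radii: r_b1 = 46.343973, r_b2 = 62.083436
tip radii: r_a1 = 52.123336, r_a2 = 69.151616
inv(α') = inv(23.638°) + 2·(-0.196-0.276)·tan α/(53+71) = 0.02178636  ⇒  α' = 22.59039°
a' = a·cos α / cos α' = 118.3580·cos 23.638°/cos 22.59039° = 117.437870
action lengths: √(r_a1²−r_b1²) = 23.855362, √(r_a2²−r_b2²) = 30.456411
base pitch p_b = π·m·cos α = 5.494109
CR = (23.855362 + 30.456411 − 117.437870·sin 22.59039°)/5.494109 = 1.674363
contact ratio ≈ 1.6744

1.6744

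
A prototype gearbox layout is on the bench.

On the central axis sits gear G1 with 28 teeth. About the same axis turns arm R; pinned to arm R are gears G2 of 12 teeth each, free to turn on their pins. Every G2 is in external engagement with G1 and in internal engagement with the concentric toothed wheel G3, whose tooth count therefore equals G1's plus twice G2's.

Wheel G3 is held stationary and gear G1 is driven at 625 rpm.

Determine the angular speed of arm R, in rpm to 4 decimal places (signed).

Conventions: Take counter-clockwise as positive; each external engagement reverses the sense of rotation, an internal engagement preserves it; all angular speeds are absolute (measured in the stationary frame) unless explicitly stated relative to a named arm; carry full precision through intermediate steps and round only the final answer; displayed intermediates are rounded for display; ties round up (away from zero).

+218.7500 rpm

planetary set (28T centre, 12T on arm, 52T internal) — Willis relation
normalise by the input: solve with ω_sun = 1, then scale by 625 rpm
ring teeth: 28 + 2·12 = 52
28(ω_sun−ω_arm) = −52(ω_ring−ω_arm),  ω_ring = 0, ω_sun = 1
28(1−ω_arm) = −52(0−ω_arm)  ⇒  80·ω_arm = 28  ⇒  ω_arm = 7/20
scale: ω_arm = 7/20 × 625 rpm = +218.7500 rpm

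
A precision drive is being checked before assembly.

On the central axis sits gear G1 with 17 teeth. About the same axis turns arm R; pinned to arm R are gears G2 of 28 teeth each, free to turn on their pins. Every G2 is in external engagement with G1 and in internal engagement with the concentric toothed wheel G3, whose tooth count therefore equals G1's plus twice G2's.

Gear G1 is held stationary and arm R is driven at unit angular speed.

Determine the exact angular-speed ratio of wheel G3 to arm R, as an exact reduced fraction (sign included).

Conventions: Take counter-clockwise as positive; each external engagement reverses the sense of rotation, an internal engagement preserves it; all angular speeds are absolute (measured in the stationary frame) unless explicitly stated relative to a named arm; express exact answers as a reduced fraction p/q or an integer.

topology: planetary set — G1 17T / G2 28T / G3 73T, arm = carrier (Willis)
ring teeth: 17 + 2·28 = 73
17(ω_sun−ω_arm) = −73(ω_ring−ω_arm),  ω_sun = 0, ω_arm = 1
ω_ring = 1 − (17/73)(0−1) = 90/73
ω_out/ω_in = 90/73

90/73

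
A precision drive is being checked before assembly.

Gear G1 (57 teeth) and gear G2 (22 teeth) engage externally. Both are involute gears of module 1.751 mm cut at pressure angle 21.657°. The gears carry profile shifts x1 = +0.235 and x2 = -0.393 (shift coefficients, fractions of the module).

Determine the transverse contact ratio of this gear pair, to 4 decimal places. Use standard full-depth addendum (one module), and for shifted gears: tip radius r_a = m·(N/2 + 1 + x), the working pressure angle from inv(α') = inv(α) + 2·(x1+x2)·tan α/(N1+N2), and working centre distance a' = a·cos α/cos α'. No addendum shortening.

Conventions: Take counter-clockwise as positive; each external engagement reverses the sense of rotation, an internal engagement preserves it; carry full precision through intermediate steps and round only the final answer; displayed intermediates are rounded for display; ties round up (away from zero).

1.6675

topology: single-mesh involute geometry — m = 1.751, 57T/22T pair
base radii: r_b1 = 46.380802, r_b2 = 17.901362
tip radii: r_a1 = 52.065985, r_a2 = 20.323857
inv(α') = inv(21.657°) + 2·(+0.235-0.393)·tan α/(57+22) = 0.01750498  ⇒  α' = 21.06205°
a' = a·cos α / cos α' = 69.1645·cos 21.657°/cos 21.06205° = 68.884193
action lengths: √(r_a1²−r_b1²) = 23.657726, √(r_a2²−r_b2²) = 9.622910
base pitch p_b = π·m·cos α = 5.112617
CR = (23.657726 + 9.622910 − 68.884193·sin 21.06205°)/5.112617 = 1.667468
contact ratio ≈ 1.6675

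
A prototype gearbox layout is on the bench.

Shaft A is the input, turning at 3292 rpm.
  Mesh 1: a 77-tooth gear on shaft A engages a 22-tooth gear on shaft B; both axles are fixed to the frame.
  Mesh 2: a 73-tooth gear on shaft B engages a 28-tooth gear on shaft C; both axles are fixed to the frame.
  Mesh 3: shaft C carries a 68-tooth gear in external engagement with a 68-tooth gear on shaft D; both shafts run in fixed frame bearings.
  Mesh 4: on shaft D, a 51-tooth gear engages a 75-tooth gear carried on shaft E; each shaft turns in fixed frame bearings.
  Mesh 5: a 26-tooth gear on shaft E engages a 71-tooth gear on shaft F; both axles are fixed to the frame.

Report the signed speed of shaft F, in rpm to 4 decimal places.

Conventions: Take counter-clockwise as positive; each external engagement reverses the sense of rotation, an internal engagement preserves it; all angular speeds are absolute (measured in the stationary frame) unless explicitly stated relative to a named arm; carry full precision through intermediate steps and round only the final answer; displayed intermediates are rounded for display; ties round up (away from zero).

5-mesh fixed-axis compound train (all bearings frame-fixed)
mesh 1 [77T→22T]: ω = 3292.0000×77/22 = 11522.0000 rpm, sense flips to −
mesh 2 [73T→28T]: ω = 11522.0000×73/28 = 30039.5000 rpm, sense flips to +
mesh 3 [68T→68T]: ω = 30039.5000×68/68 = 30039.5000 rpm, sense flips to −
mesh 4 [51T→75T]: ω = 30039.5000×51/75 = 20426.8600 rpm, sense flips to +
mesh 5 [26T→71T]: ω = 20426.8600×26/71 = 7480.2586 rpm, sense flips to −
signed output speed = -7480.2586 rpm

-7480.2586 rpm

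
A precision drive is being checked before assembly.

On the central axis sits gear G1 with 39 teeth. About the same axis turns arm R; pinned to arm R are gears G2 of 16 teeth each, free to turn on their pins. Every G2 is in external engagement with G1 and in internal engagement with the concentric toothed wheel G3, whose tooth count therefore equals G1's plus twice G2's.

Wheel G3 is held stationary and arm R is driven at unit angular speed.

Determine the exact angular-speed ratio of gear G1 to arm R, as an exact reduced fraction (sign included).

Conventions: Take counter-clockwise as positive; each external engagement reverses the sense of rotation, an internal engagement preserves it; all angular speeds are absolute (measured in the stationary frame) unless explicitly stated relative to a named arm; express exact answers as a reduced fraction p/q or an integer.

110/39

class = planetary set [G3 = 39+2·16 = 71; Willis about the carrier]
ring teeth: 39 + 2·16 = 71
39(ω_sun−ω_arm) = −71(ω_ring−ω_arm),  ω_ring = 0, ω_arm = 1
ω_sun = 1 − (71/39)(0−1) = 110/39
ω_out/ω_in = 110/39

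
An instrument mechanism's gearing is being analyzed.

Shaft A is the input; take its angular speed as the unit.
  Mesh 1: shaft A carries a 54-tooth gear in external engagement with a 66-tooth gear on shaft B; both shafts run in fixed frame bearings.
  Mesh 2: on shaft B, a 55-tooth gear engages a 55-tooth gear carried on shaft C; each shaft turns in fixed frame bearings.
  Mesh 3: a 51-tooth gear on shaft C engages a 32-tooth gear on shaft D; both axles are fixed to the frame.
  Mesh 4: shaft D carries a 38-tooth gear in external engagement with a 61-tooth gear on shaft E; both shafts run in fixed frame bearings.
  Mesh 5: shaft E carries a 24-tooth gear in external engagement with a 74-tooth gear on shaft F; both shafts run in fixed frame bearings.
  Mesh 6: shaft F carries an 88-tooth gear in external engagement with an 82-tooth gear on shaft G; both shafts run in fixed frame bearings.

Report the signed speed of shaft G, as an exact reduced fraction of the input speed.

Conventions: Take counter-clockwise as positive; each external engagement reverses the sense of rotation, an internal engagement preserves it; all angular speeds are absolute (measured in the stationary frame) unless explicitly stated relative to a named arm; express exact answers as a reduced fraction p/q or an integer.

6-mesh fixed-axis compound train (all bearings frame-fixed)
mesh 1 [54T→66T]: |ω|/ω_in = 1×54/66 = 9/11, sense flips to −
mesh 2 [55T→55T]: |ω|/ω_in = (9/11)×55/55 = 9/11, sense flips to +
mesh 3 [51T→32T]: |ω|/ω_in = (9/11)×51/32 = 459/352, sense flips to −
mesh 4 [38T→61T]: |ω|/ω_in = (459/352)×38/61 = 8721/10736, sense flips to +
mesh 5 [24T→74T]: |ω|/ω_in = (8721/10736)×24/74 = 26163/99308, sense flips to −
mesh 6 [88T→82T]: |ω|/ω_in = (26163/99308)×88/82 = 26163/92537, sense flips to +
signed output speed (× input speed) = 26163/92537

26163/92537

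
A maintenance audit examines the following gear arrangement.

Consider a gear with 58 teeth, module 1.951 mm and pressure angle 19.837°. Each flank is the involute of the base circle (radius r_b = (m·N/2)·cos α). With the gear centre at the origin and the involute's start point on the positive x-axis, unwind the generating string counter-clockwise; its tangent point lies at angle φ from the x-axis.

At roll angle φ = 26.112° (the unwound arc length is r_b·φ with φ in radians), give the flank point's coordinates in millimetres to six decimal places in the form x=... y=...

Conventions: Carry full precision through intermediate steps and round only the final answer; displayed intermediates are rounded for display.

x=58.465064 y=1.644648

topology: single-mesh involute geometry — m = 1.951, N = 58
pitch radius r_p = m·N/2 = 1.951·58/2 = 56.579000
base radius r_b = r_p·cos α = 56.579000·cos 19.837° = 53.221705
roll angle φ = 26.112° = 0.45574037 rad
x = r_b·(cos φ + φ·sin φ) = 58.465064
y = r_b·(sin φ − φ·cos φ) = 1.644648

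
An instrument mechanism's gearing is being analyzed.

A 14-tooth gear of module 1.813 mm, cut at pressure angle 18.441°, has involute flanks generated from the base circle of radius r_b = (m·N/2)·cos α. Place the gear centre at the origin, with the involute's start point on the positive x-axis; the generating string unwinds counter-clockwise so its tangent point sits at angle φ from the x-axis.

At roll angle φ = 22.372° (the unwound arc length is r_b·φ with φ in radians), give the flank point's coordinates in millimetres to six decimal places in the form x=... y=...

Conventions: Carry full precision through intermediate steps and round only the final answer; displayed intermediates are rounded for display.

class = single-mesh tooth geometry [base-circle involute, m = 1.813, 14T]
pitch radius r_p = m·N/2 = 1.813·14/2 = 12.691000
base radius r_b = r_p·cos α = 12.691000·cos 18.441° = 12.039316
roll angle φ = 22.372° = 0.39046506 rad
x = r_b·(cos φ + φ·sin φ) = 12.922404
y = r_b·(sin φ − φ·cos φ) = 0.235283

x=12.922404 y=0.235283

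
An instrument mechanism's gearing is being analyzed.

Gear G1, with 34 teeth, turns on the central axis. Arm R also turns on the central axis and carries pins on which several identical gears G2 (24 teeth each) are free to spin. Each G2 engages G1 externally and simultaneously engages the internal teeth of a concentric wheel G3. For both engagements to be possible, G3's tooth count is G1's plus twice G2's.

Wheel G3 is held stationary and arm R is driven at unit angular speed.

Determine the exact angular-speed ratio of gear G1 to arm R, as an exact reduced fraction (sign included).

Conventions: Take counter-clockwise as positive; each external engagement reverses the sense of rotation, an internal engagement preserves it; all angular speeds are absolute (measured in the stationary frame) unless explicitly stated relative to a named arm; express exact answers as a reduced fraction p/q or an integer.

58/17

planetary set (34T centre, 24T on arm, 82T internal) — Willis relation
ring teeth: 34 + 2·24 = 82
34(ω_sun−ω_arm) = −82(ω_ring−ω_arm),  ω_ring = 0, ω_arm = 1
ω_sun = 1 − (82/34)(0−1) = 58/17
ω_out/ω_in = 58/17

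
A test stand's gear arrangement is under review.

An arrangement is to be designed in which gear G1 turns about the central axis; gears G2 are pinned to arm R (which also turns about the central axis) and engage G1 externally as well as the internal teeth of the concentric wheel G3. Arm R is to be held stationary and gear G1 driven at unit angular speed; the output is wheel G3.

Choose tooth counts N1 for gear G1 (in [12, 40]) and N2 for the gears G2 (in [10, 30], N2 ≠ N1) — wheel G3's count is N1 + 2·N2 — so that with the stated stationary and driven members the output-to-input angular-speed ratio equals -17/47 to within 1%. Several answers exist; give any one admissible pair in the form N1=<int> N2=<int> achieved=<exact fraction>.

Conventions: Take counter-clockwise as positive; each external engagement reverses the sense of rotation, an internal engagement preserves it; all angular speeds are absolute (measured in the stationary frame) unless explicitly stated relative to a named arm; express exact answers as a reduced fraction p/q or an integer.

N1=17 N2=15 achieved=-17/47

planetary set to be sized for -17/47 (Willis relation)
Willis with ω_arm = 0: ω_ring/ω_sun = −N1/N3; set equal to -17/47  ⇒  N3/N1 = −1/(-17/47) = 47/17
N3 = N1 + 2·N2  ⇒  N2/N1 = (N3/N1 − 1)/2 = (47/17 − 1)/2 = 15/17
smallest multiple with N1 ≥ 12 and N2 ≥ 10: k = 1  ⇒  N1 = 1·17 = 17, N2 = 1·15 = 15 (N1 ≤ 40, N2 ≤ 30, N2 ≠ N1 ✓), N3 = 17 + 2·15 = 47
check: −N1/N3 with N1 = 17, N3 = 47 gives -17/47; |achieved − target| = 0 ≤ 17/4700 ✓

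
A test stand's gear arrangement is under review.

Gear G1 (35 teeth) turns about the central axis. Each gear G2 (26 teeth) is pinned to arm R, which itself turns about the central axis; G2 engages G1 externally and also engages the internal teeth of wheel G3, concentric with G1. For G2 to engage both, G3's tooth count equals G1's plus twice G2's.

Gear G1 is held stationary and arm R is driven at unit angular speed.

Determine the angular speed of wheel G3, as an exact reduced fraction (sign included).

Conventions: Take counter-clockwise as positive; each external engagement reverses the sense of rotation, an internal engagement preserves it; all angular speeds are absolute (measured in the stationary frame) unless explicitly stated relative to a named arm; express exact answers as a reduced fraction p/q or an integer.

class = planetary set [G3 = 35+2·26 = 87; Willis about the carrier]
ring teeth: 35 + 2·26 = 87
35(ω_sun−ω_arm) = −87(ω_ring−ω_arm),  ω_sun = 0, ω_arm = 1
ω_ring = 1 − (35/87)(0−1) = 122/87
exact speed ratio = 122/87

122/87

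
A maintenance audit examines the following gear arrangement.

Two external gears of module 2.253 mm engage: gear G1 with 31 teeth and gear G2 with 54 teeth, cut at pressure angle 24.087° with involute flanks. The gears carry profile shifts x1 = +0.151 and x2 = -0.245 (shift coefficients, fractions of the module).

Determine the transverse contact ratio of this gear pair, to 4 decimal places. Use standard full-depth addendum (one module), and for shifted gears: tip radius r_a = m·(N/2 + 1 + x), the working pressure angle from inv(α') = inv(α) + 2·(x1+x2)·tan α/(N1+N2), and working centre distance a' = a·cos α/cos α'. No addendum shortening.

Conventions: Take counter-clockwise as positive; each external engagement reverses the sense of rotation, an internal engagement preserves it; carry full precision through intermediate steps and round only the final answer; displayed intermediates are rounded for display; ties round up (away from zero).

1.5418

topology: single-mesh involute geometry — m = 2.253, 31T/54T pair
base radii: r_b1 = 31.880773, r_b2 = 55.534250
tip radii: r_a1 = 37.514703, r_a2 = 62.532015
inv(α') = inv(24.087°) + 2·(+0.151-0.245)·tan α/(31+54) = 0.02566313  ⇒  α' = 23.79969°
a' = a·cos α / cos α' = 95.7525·cos 24.087°/cos 23.79969° = 95.539526
action lengths: √(r_a1²−r_b1²) = 19.772942, √(r_a2²−r_b2²) = 28.743694
base pitch p_b = π·m·cos α = 6.461703
CR = (19.772942 + 28.743694 − 95.539526·sin 23.79969°)/6.461703 = 1.541790
contact ratio ≈ 1.5418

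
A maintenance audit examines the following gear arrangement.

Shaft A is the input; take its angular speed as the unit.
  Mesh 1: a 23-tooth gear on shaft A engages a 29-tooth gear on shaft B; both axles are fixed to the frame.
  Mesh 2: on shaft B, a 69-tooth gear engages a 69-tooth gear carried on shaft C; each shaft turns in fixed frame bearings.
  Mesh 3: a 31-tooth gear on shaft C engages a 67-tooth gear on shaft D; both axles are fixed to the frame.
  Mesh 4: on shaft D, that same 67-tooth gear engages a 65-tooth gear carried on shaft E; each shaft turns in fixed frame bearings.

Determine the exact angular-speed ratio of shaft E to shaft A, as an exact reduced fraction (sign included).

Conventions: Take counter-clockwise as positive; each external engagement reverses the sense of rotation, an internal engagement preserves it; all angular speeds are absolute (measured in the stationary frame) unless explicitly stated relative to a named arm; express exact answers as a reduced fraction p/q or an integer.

713/1885

class = fixed-axis compound train [4 meshes; 4 ratios multiply, 4 sense flips]
mesh 1 [23T→29T]: running ratio 23/29, sense −
mesh 2 [69T→69T]: running ratio 23/29, sense +
mesh 3 [31T→67T]: running ratio 713/1943, sense −
mesh 4 [67T→65T]: running ratio 713/1885, sense +
ω_out/ω_in = 713/1885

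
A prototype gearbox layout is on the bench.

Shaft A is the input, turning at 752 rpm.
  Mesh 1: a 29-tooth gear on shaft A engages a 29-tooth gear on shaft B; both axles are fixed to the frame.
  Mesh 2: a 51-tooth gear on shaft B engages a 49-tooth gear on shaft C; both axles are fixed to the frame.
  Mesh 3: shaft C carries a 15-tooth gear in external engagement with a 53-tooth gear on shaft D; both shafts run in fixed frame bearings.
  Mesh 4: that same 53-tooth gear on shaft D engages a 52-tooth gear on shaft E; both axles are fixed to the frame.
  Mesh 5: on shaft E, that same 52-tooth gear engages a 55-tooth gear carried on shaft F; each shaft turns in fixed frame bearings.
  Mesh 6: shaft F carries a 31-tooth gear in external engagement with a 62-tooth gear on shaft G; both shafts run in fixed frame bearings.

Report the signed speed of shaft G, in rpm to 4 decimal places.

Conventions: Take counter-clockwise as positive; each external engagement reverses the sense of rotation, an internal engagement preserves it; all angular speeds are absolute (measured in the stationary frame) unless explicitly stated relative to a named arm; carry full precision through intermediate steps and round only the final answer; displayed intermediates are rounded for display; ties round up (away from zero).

6-mesh fixed-axis compound train (all bearings frame-fixed)
mesh 1 [29T→29T]: ω = 752.0000×29/29 = 752.0000 rpm, sense flips to −
mesh 2 [51T→49T]: ω = 752.0000×51/49 = 782.6939 rpm, sense flips to +
mesh 3 [15T→53T]: ω = 782.6939×15/53 = 221.5171 rpm, sense flips to −
mesh 4 [53T→52T]: ω = 221.5171×53/52 = 225.7771 rpm, sense flips to +
mesh 5 [52T→55T]: ω = 225.7771×52/55 = 213.4620 rpm, sense flips to −
mesh 6 [31T→62T]: ω = 213.4620×31/62 = 106.7310 rpm, sense flips to +
signed output speed = +106.7310 rpm

+106.7310 rpm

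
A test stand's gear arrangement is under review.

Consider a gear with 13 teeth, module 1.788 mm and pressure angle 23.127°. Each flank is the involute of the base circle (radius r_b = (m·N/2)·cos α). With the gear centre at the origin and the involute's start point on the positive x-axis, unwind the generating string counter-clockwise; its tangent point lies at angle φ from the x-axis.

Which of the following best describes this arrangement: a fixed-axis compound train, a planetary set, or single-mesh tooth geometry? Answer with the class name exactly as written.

single-mesh involute tooth geometry (13T wheel at module 1.788)
classification: single-mesh tooth geometry

single-mesh tooth geometry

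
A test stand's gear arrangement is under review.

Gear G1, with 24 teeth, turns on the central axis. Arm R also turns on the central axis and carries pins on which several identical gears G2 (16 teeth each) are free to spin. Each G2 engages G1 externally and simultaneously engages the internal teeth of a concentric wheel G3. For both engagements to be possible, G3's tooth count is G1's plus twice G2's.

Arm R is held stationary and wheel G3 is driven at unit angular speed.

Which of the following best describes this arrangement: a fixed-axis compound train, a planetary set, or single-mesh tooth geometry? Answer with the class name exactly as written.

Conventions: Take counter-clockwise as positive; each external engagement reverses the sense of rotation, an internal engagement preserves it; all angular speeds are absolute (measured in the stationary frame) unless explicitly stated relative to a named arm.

planetary set

class = planetary set [G3 = 24+2·16 = 56; Willis about the carrier]
classification: planetary set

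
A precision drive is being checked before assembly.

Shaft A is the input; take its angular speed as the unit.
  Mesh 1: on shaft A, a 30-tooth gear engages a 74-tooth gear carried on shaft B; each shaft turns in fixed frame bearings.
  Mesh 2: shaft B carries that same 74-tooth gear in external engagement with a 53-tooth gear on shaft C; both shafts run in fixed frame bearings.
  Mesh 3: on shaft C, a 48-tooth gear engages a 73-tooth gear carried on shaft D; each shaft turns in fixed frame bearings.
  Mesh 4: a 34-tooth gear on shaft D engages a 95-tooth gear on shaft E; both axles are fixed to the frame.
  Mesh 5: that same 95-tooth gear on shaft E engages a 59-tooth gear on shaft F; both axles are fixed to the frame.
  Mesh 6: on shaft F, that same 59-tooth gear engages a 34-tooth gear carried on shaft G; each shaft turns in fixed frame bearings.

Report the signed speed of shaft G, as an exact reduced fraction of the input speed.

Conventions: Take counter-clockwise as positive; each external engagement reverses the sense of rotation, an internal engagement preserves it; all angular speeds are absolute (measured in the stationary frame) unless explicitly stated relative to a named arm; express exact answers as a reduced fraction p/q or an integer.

6-mesh fixed-axis compound train (all bearings frame-fixed)
mesh 1 [30T→74T]: |ω|/ω_in = 1×30/74 = 15/37, sense flips to −
mesh 2 [74T→53T]: |ω|/ω_in = (15/37)×74/53 = 30/53, sense flips to +
mesh 3 [48T→73T]: |ω|/ω_in = (30/53)×48/73 = 1440/3869, sense flips to −
mesh 4 [34T→95T]: |ω|/ω_in = (1440/3869)×34/95 = 9792/73511, sense flips to +
mesh 5 [95T→59T]: |ω|/ω_in = (9792/73511)×95/59 = 48960/228271, sense flips to −
mesh 6 [59T→34T]: |ω|/ω_in = (48960/228271)×59/34 = 1440/3869, sense flips to +
signed output speed (× input speed) = 1440/3869

1440/3869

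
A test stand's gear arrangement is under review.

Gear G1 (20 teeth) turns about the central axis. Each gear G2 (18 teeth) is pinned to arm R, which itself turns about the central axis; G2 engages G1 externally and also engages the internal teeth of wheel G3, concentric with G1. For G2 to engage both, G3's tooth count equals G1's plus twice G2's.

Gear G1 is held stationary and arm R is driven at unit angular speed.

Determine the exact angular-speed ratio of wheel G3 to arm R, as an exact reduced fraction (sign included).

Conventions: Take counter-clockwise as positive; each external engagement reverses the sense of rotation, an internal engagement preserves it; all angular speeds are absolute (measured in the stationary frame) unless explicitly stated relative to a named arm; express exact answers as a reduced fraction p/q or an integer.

19/14

planetary set (20T centre, 18T on arm, 56T internal) — Willis relation
ring teeth: 20 + 2·18 = 56
20(ω_sun−ω_arm) = −56(ω_ring−ω_arm),  ω_sun = 0, ω_arm = 1
ω_ring = 1 − (20/56)(0−1) = 19/14
ω_out/ω_in = 19/14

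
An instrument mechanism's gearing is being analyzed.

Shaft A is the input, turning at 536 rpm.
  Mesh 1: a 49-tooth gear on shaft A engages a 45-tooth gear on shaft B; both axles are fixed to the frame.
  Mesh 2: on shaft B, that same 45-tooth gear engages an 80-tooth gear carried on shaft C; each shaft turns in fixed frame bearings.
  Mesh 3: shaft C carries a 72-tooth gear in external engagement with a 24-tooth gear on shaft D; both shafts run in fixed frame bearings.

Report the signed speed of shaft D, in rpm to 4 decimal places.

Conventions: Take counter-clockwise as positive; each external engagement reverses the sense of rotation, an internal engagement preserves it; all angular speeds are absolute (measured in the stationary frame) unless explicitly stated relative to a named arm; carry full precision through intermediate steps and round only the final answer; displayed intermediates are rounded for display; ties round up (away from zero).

-984.9000 rpm

recognized (4 fixed axles, 3 meshes): fixed-axis compound train
mesh 1 [49T→45T]: ω = 536.0000×49/45 = 583.6444 rpm, sense flips to −
mesh 2 [45T→80T]: ω = 583.6444×45/80 = 328.3000 rpm, sense flips to +
mesh 3 [72T→24T]: ω = 328.3000×72/24 = 984.9000 rpm, sense flips to −
signed output speed = -984.9000 rpm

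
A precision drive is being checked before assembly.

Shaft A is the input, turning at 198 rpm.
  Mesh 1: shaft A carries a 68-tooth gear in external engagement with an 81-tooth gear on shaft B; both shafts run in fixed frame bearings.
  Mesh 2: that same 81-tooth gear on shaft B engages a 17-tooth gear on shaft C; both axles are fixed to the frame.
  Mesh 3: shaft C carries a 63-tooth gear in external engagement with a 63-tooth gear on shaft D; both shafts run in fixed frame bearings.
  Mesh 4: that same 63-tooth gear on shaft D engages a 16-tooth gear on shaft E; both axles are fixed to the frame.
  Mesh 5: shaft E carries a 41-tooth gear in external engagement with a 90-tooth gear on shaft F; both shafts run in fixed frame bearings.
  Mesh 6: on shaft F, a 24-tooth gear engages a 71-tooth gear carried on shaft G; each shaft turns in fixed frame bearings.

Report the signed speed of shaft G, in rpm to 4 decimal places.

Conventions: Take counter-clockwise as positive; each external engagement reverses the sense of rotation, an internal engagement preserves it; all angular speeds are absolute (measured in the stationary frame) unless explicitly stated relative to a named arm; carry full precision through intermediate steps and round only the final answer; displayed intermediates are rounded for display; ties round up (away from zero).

6-mesh fixed-axis compound train (all bearings frame-fixed)
mesh 1 [68T→81T]: ω = 198.0000×68/81 = 166.2222 rpm, sense flips to −
mesh 2 [81T→17T]: ω = 166.2222×81/17 = 792.0000 rpm, sense flips to +
mesh 3 [63T→63T]: ω = 792.0000×63/63 = 792.0000 rpm, sense flips to −
mesh 4 [63T→16T]: ω = 792.0000×63/16 = 3118.5000 rpm, sense flips to +
mesh 5 [41T→90T]: ω = 3118.5000×41/90 = 1420.6500 rpm, sense flips to −
mesh 6 [24T→71T]: ω = 1420.6500×24/71 = 480.2197 rpm, sense flips to +
signed output speed = +480.2197 rpm

+480.2197 rpm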